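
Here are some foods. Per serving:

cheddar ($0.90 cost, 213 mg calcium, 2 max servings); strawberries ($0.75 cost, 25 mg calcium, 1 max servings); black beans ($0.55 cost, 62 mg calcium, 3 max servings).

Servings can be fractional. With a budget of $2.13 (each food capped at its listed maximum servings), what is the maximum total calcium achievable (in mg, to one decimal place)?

463.2 mg

Calcium per dollar: cheddar 236.7, black beans 112.7, strawberries 33.33.
Take 2 servings of cheddar: spends $1.80, +426.0 mg calcium (running total 426.0 mg).
Take 0.6 servings of black beans: spends $0.33, +37.2 mg calcium (running total 463.2 mg).
Greedy by best ratio exhausts the cost allowance optimally: 463.2 mg.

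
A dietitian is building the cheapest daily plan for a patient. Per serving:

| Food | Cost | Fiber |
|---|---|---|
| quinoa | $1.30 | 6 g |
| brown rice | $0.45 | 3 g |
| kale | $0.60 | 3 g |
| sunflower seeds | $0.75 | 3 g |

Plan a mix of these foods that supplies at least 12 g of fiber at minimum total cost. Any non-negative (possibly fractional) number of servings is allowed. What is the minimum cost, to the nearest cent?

$1.80

Cost per g of fiber: brown rice $0.1500, kale $0.2000, quinoa $0.2167, sunflower seeds $0.2500.
With no serving limits, use only brown rice: 12 g / 3 g = 4 servings × $0.45 = $1.80.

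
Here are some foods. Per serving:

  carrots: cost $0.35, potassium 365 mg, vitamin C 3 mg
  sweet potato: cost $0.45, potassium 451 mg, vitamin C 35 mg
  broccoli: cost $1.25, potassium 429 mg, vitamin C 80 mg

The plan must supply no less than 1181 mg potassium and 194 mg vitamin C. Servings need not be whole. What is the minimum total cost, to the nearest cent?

Check every corner: each single food scaled to meet both minima, and each pair solved so both constraints bind.
carrots only: max(1181/365, 194/3) = 64.67 servings → $22.63.
sweet potato only: max(1181/451, 194/35) = 5.543 servings → $2.49.
broccoli only: max(1181/429, 194/80) = 2.753 servings → $3.44.
carrots + sweet potato with both targets exact would need a negative amount; discard.
carrots + broccoli with both tight: 0.4032 servings and 2.41 servings → $3.15.
sweet potato + broccoli with both tight: 0.5343 servings and 2.191 servings → $2.98.
Cheapest feasible corner: $2.49.

$2.49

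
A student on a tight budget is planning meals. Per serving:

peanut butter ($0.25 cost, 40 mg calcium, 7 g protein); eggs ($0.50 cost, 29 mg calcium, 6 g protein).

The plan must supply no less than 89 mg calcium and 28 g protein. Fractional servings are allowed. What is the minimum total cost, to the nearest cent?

Two binding constraints pin down two serving amounts, so the optimal mix uses at most two foods. The candidates are each food alone (scaled to the tighter of calcium/protein) and each pair with both constraints tight.
peanut butter only: max(89/40, 28/7) = 4 servings → $1.00.
eggs only: max(89/29, 28/6) = 4.667 servings → $2.33.
peanut butter + eggs with both targets exact would need a negative amount; discard.
The minimum over all feasible corners is $1.00.

$1.00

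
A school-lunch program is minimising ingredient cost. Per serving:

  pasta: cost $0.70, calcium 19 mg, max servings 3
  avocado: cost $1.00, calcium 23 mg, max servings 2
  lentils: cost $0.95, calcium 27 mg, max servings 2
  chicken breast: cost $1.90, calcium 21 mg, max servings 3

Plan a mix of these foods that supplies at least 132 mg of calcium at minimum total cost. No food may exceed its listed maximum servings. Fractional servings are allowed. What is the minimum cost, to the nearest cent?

Cost per mg of calcium: lentils $0.0352, pasta $0.0368, avocado $0.0435, chicken breast $0.0905.
Take 2 servings of lentils: +54.0 mg calcium for $1.90 (total $1.90, still need 78.0 mg).
Take 3 servings of pasta: +57.0 mg calcium for $2.10 (total $4.00, still need 21.0 mg).
Take 0.913 servings of avocado: +21.0 mg calcium for $0.91 (total $4.91, still need 0.0 mg).
Greedy by cheapest-per-mg is optimal for a single linear constraint, so the minimum cost is $4.91.

$4.91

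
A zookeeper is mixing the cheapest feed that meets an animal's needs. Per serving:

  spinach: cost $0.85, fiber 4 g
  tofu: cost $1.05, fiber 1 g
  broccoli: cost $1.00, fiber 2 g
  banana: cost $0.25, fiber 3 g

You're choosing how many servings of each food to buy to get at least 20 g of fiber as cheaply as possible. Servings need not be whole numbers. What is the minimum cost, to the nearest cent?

$1.67

Cost per g of fiber: banana $0.0833, spinach $0.2125, broccoli $0.5000, tofu $1.0500.
With no serving limits, use only banana: 20 g / 3 g = 6.667 servings × $0.25 = $1.67.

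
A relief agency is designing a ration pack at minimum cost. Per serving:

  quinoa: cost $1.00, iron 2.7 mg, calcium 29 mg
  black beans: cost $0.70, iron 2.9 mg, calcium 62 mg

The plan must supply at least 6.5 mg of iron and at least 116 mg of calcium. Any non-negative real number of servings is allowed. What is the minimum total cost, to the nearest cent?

$1.57

Compare the cost at each extreme point of the feasible region.
quinoa only: max(6.5/2.7, 116/29) = 4 servings → $4.00.
black beans only: max(6.5/2.9, 116/62) = 2.241 servings → $1.57.
quinoa + black beans with both tight: 0.7995 servings and 1.497 servings → $1.85.
Cheapest feasible corner: $1.57.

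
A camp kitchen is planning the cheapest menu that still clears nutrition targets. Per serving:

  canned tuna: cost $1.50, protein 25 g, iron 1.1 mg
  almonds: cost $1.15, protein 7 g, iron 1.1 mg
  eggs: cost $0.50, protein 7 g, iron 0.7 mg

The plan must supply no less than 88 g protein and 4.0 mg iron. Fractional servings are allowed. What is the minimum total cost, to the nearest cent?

$5.31

This is a tiny linear program; its minimum lies at a vertex of the feasible set. List the vertices and price them.
canned tuna only: max(88/25, 4.0/1.1) = 3.636 servings → $5.45.
almonds only: max(88/7, 4.0/1.1) = 12.57 servings → $14.46.
eggs only: max(88/7, 4.0/0.7) = 12.57 servings → $6.29.
canned tuna + almonds with both tight: 3.475 servings and 0.1616 servings → $5.40.
canned tuna + eggs with both tight: 3.429 servings and 0.3265 servings → $5.31.
almonds + eggs with both targets exact would need a negative amount; discard.
Cheapest feasible corner: $5.31.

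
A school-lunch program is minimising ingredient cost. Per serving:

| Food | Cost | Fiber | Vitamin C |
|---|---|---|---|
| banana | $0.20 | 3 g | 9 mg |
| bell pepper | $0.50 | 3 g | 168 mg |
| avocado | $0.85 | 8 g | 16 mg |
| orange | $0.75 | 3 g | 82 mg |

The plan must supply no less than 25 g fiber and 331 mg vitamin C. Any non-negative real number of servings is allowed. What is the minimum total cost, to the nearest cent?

$2.15

banana only: max(25/3, 331/9) = 36.78 servings → $7.36.
bell pepper only: max(25/3, 331/168) = 8.333 servings → $4.17.
avocado only: max(25/8, 331/16) = 20.69 servings → $17.58.
orange only: max(25/3, 331/82) = 8.333 servings → $6.25.
banana + bell pepper with both tight: 6.723 servings and 1.61 servings → $2.15.
banana + avocado: intersection lies outside the first quadrant.
banana + orange with both tight: 4.826 servings and 3.507 servings → $3.60.
bell pepper + avocado with both tight: 1.735 servings and 2.475 servings → $2.97.
bell pepper + orange: the both-tight solution has a negative serving — not a feasible corner.
avocado + orange with both tight: 1.738 servings and 3.697 servings → $4.25.
The minimum over all feasible corners is $2.15.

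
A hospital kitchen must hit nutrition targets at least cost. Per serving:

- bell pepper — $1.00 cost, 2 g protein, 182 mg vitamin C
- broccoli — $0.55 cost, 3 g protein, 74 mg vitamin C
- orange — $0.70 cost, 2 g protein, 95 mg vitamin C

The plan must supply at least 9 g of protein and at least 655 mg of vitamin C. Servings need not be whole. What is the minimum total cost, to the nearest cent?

$3.72

This is a tiny linear program; its minimum lies at a vertex of the feasible set. List the vertices and price them.
bell pepper only: max(9/2, 655/182) = 4.5 servings → $4.50.
broccoli only: max(9/3, 655/74) = 8.851 servings → $4.87.
orange only: max(9/2, 655/95) = 6.895 servings → $4.83.
bell pepper + broccoli with both tight: 3.264 servings and 0.8241 servings → $3.72.
bell pepper + orange with both tight: 2.615 servings and 1.885 servings → $3.93.
broccoli + orange with both targets exact would need a negative amount; discard.
So the least-cost plan costs $3.72.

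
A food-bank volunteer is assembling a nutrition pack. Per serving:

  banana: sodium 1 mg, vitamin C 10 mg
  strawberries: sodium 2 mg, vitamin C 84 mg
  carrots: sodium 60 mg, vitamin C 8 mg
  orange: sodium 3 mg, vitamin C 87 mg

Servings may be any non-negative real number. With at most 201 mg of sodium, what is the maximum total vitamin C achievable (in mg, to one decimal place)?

Vitamin C per mg sodium: strawberries 42, orange 29, banana 10, carrots 0.1333.
With no serving limits, spend the whole sodium allowance on strawberries: 201 mg / 2 mg × 84 mg = 8442.0 mg.

8442.0 mg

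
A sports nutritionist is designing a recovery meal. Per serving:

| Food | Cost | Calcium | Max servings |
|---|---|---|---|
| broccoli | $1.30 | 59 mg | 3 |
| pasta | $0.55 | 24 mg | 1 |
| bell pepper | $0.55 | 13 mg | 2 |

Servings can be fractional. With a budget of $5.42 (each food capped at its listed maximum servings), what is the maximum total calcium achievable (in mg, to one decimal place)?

223.9 mg

Calcium per dollar: broccoli 45.38, pasta 43.64, bell pepper 23.64.
Take 3 servings of broccoli: spends $3.90, +177.0 mg calcium (running total 177.0 mg).
Take 1 serving of pasta: spends $0.55, +24.0 mg calcium (running total 201.0 mg).
Take 1.764 servings of bell pepper: spends $0.97, +22.9 mg calcium (running total 223.9 mg).
Filling greedily by calcium-per-dollar is optimal for one linear limit, giving 223.9 mg.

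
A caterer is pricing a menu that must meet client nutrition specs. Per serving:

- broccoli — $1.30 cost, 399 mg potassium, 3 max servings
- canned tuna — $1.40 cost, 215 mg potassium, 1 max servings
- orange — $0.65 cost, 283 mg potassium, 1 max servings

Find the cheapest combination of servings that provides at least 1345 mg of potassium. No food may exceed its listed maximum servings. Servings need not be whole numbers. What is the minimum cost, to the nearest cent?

$4.11

Cost per mg of potassium: orange $0.0023, broccoli $0.0033, canned tuna $0.0065.
Take 1 serving of orange: +283.0 mg potassium for $0.65 (total $0.65, still need 1062.0 mg).
Take 2.662 servings of broccoli: +1062.0 mg potassium for $3.46 (total $4.11, still need 0.0 mg).
Greedy by cheapest-per-mg is optimal for a single linear constraint, so the minimum cost is $4.11.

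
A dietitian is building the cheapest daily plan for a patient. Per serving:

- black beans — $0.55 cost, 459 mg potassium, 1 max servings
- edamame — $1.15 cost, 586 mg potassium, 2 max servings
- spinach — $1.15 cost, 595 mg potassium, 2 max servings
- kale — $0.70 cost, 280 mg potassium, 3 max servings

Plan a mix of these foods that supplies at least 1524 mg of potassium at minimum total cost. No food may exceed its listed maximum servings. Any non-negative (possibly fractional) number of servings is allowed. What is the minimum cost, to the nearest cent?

Cost per mg of potassium: black beans $0.0012, spinach $0.0019, edamame $0.0020, kale $0.0025.
Take 1 serving of black beans: +459.0 mg potassium for $0.55 (total $0.55, still need 1065.0 mg).
Take 1.79 servings of spinach: +1065.0 mg potassium for $2.06 (total $2.61, still need 0.0 mg).
Filling from the cheapest source first is optimal under one linear minimum: $2.61.

$2.61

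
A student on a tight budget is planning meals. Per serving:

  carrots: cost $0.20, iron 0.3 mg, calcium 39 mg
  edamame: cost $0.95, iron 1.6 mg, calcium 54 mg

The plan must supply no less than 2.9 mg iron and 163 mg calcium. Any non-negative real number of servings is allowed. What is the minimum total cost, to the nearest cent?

The cheapest plan sits at a corner of the feasible region — with two constraints it uses at most two foods.
carrots only: max(2.9/0.3, 163/39) = 9.667 servings → $1.93.
edamame only: max(2.9/1.6, 163/54) = 3.019 servings → $2.87.
carrots + edamame with both tight: 2.255 servings and 1.39 servings → $1.77.
So the least-cost plan costs $1.77.

$1.77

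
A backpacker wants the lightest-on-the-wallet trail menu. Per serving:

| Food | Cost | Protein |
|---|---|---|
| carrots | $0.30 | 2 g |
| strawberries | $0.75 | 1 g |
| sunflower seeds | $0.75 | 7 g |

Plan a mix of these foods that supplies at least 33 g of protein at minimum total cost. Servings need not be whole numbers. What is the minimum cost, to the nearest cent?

Cost per g of protein: sunflower seeds $0.1071, carrots $0.1500, strawberries $0.7500.
With no serving limits, use only sunflower seeds: 33 g / 7 g = 4.714 servings × $0.75 = $3.54.

$3.54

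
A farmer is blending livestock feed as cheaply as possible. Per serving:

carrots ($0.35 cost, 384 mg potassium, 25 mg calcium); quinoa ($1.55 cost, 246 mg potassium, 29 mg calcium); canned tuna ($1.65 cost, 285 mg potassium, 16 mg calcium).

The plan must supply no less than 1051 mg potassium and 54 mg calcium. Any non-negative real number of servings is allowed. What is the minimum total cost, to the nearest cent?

For a min-cost LP with two ≥-constraints, a basic feasible solution has at most two positive variables.
carrots only: max(1051/384, 54/25) = 2.737 servings → $0.96.
quinoa only: max(1051/246, 54/29) = 4.272 servings → $6.62.
canned tuna only: max(1051/285, 54/16) = 3.688 servings → $6.08.
carrots + quinoa: the both-tight solution has a negative serving — not a feasible corner.
carrots + canned tuna with both targets exact would need a negative amount; discard.
quinoa + canned tuna: the both-tight solution has a negative serving — not a feasible corner.
Cheapest feasible corner: $0.96.

$0.96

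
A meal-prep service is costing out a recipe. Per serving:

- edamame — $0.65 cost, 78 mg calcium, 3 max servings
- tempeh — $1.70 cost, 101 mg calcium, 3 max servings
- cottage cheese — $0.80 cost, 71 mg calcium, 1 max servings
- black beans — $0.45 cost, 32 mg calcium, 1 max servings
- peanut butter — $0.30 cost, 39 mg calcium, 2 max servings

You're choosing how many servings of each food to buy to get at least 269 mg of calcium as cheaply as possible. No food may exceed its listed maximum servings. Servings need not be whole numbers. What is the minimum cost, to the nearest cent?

$2.19

Cost per mg of calcium: peanut butter $0.0077, edamame $0.0083, cottage cheese $0.0113, black beans $0.0141, tempeh $0.0168.
Take 2 servings of peanut butter: +78.0 mg calcium for $0.60 (total $0.60, still need 191.0 mg).
Take 2.449 servings of edamame: +191.0 mg calcium for $1.59 (total $2.19, still need 0.0 mg).
Greedy by cheapest-per-mg is optimal for a single linear constraint, so the minimum cost is $2.19.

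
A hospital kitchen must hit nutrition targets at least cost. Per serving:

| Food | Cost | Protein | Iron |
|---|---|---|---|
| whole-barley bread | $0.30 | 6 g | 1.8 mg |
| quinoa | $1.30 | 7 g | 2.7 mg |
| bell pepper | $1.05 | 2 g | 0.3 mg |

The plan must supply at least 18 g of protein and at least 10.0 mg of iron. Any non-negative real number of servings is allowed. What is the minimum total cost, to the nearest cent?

$1.67

For a min-cost LP with two ≥-constraints, a basic feasible solution has at most two positive variables.
whole-barley bread only: max(18/6, 10.0/1.8) = 5.556 servings → $1.67.
quinoa only: max(18/7, 10.0/2.7) = 3.704 servings → $4.81.
bell pepper only: max(18/2, 10.0/0.3) = 33.33 servings → $35.00.
whole-barley bread + quinoa: the both-tight solution has a negative serving — not a feasible corner.
whole-barley bread + bell pepper: the both-tight solution has a negative serving — not a feasible corner.
quinoa + bell pepper: the both-tight solution has a negative serving — not a feasible corner.
The minimum over all feasible corners is $1.67.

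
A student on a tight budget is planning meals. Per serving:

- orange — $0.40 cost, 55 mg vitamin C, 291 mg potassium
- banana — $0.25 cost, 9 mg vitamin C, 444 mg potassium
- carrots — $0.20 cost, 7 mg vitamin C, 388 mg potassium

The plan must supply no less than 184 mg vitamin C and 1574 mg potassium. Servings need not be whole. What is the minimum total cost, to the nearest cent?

$1.59

An LP optimum is at a vertex; with two nutrient constraints at most two foods are used. Check each candidate.
orange only: max(184/55, 1574/291) = 5.409 servings → $2.16.
banana only: max(184/9, 1574/444) = 20.44 servings → $5.11.
carrots only: max(184/7, 1574/388) = 26.29 servings → $5.26.
orange + banana with both tight: 3.098 servings and 1.515 servings → $1.62.
orange + carrots with both tight: 3.128 servings and 1.711 servings → $1.59.
banana + carrots with both targets exact would need a negative amount; discard.
Cheapest feasible corner: $1.59.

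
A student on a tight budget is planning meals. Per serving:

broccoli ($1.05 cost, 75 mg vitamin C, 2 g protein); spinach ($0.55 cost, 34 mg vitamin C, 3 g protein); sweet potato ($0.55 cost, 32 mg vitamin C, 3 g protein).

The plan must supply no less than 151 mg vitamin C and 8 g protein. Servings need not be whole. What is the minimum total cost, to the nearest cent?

$2.25

broccoli only: max(151/75, 8/2) = 4 servings → $4.20.
spinach only: max(151/34, 8/3) = 4.441 servings → $2.44.
sweet potato only: max(151/32, 8/3) = 4.719 servings → $2.60.
broccoli + spinach with both tight: 1.153 servings and 1.898 servings → $2.25.
broccoli + sweet potato with both tight: 1.224 servings and 1.851 servings → $2.30.
spinach + sweet potato: the both-tight solution has a negative serving — not a feasible corner.
The minimum over all feasible corners is $2.25.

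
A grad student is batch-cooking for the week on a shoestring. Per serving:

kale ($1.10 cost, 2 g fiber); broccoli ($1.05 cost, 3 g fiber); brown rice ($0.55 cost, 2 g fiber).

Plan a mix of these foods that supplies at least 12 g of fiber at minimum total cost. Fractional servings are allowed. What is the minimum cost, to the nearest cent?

$3.30

Cost per g of fiber: brown rice $0.2750, broccoli $0.3500, kale $0.5500.
With no serving limits, use only brown rice: 12 g / 2 g = 6 servings × $0.55 = $3.30.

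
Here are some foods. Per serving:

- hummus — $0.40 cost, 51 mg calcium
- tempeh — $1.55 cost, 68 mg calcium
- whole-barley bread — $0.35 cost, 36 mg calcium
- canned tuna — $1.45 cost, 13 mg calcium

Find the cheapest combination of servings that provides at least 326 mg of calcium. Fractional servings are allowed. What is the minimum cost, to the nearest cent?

Cost per mg of calcium: hummus $0.0078, whole-barley bread $0.0097, tempeh $0.0228, canned tuna $0.1115.
With no serving limits, use only hummus: 326 mg / 51 mg = 6.392 servings × $0.40 = $2.56.

$2.56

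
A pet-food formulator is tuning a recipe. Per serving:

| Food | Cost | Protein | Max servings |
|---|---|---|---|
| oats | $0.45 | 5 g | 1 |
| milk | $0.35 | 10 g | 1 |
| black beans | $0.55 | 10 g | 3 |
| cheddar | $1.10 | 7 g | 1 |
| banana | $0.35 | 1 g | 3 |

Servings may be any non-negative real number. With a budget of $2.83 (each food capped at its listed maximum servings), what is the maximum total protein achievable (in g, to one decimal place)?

47.4 g

Protein per dollar: milk 28.57, black beans 18.18, oats 11.11, cheddar 6.364, banana 2.857.
Take 1 serving of milk: spends $0.35, +10.0 g protein (running total 10.0 g).
Take 3 servings of black beans: spends $1.65, +30.0 g protein (running total 40.0 g).
Take 1 serving of oats: spends $0.45, +5.0 g protein (running total 45.0 g).
Take 0.3455 servings of cheddar: spends $0.38, +2.4 g protein (running total 47.4 g).
Greedy by best ratio exhausts the cost allowance optimally: 47.4 g.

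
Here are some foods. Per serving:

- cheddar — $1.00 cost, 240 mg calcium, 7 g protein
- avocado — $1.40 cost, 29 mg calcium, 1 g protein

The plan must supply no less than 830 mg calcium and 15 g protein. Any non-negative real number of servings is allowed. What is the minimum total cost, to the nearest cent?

The cheapest plan sits at a corner of the feasible region — with two constraints it uses at most two foods.
cheddar only: max(830/240, 15/7) = 3.458 servings → $3.46.
avocado only: max(830/29, 15/1) = 28.62 servings → $40.07.
cheddar + avocado with both targets exact would need a negative amount; discard.
So the least-cost plan costs $3.46.

$3.46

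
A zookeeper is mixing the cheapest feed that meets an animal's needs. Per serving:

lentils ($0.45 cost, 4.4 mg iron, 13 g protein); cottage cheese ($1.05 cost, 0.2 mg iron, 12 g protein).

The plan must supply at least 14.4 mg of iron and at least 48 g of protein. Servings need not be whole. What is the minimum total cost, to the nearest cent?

$1.66

For a min-cost LP with two ≥-constraints, a basic feasible solution has at most two positive variables.
lentils only: max(14.4/4.4, 48/13) = 3.692 servings → $1.66.
cottage cheese only: max(14.4/0.2, 48/12) = 72 servings → $75.60.
lentils + cottage cheese with both tight: 3.251 servings and 0.4781 servings → $1.96.
Cheapest feasible corner: $1.66.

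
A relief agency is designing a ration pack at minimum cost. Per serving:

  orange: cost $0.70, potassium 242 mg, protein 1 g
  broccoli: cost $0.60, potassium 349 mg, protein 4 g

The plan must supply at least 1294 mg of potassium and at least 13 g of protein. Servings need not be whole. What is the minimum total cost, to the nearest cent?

$2.22

Minimising a linear cost over {potassium ≥ 1294, protein ≥ 13, servings ≥ 0} — the optimum is at a vertex, using one or two foods.
orange only: max(1294/242, 13/1) = 13 servings → $9.10.
broccoli only: max(1294/349, 13/4) = 3.708 servings → $2.22.
orange + broccoli with both tight: 1.032 servings and 2.992 servings → $2.52.
The minimum over all feasible corners is $2.22.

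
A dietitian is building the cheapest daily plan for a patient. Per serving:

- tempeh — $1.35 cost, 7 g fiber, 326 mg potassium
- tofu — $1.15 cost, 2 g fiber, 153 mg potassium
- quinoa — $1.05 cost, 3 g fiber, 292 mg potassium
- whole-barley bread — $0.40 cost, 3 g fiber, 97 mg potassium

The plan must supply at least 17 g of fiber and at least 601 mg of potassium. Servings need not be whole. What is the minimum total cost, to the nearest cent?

The cheapest plan sits at a corner of the feasible region — with two constraints it uses at most two foods.
tempeh only: max(17/7, 601/326) = 2.429 servings → $3.28.
tofu only: max(17/2, 601/153) = 8.5 servings → $9.78.
quinoa only: max(17/3, 601/292) = 5.667 servings → $5.95.
whole-barley bread only: max(17/3, 601/97) = 6.196 servings → $2.48.
tempeh + tofu: intersection lies outside the first quadrant.
tempeh + quinoa with both targets exact would need a negative amount; discard.
tempeh + whole-barley bread with both tight: 0.5151 servings and 4.465 servings → $2.48.
tofu + quinoa: intersection lies outside the first quadrant.
tofu + whole-barley bread with both tight: 0.5811 servings and 5.279 servings → $2.78.
quinoa + whole-barley bread with both tight: 0.2632 servings and 5.403 servings → $2.44.
Cheapest feasible corner: $2.44.

$2.44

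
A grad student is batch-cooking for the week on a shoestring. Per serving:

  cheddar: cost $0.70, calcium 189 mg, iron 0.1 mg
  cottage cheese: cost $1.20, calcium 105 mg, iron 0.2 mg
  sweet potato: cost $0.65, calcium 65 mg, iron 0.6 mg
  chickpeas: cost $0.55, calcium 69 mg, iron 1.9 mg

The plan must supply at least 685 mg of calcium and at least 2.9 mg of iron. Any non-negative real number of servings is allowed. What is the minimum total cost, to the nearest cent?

For a min-cost LP with two ≥-constraints, a basic feasible solution has at most two positive variables.
cheddar only: max(685/189, 2.9/0.1) = 29 servings → $20.30.
cottage cheese only: max(685/105, 2.9/0.2) = 14.5 servings → $17.40.
sweet potato only: max(685/65, 2.9/0.6) = 10.54 servings → $6.85.
chickpeas only: max(685/69, 2.9/1.9) = 9.928 servings → $5.46.
cheddar + cottage cheese: the both-tight solution has a negative serving — not a feasible corner.
cheddar + sweet potato with both tight: 2.081 servings and 4.486 servings → $4.37.
cheddar + chickpeas with both tight: 3.127 servings and 1.362 servings → $2.94.
cottage cheese + sweet potato with both tight: 4.45 servings and 3.35 servings → $7.52.
cottage cheese + chickpeas with both tight: 5.931 servings and 0.902 servings → $7.61.
sweet potato + chickpeas with both targets exact would need a negative amount; discard.
So the least-cost plan costs $2.94.

$2.94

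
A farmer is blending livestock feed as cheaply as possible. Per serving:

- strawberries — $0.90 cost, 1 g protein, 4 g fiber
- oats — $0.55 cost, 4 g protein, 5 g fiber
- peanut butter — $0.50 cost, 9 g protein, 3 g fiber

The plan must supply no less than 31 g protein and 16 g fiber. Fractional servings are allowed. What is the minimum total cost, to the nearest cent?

The cheapest plan sits at a corner of the feasible region — with two constraints it uses at most two foods.
strawberries only: max(31/1, 16/4) = 31 servings → $27.90.
oats only: max(31/4, 16/5) = 7.75 servings → $4.26.
peanut butter only: max(31/9, 16/3) = 5.333 servings → $2.67.
strawberries + oats with both targets exact would need a negative amount; discard.
strawberries + peanut butter with both tight: 1.545 servings and 3.273 servings → $3.03.
oats + peanut butter with both tight: 1.545 servings and 2.758 servings → $2.23.
The minimum over all feasible corners is $2.23.

$2.23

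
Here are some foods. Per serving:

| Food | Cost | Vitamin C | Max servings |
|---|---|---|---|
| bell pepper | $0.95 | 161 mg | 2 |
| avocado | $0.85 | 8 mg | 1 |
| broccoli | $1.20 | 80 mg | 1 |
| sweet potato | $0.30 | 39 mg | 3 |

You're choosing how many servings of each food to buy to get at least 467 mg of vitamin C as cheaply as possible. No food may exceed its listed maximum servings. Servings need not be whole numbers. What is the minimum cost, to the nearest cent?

Cost per mg of vitamin C: bell pepper $0.0059, sweet potato $0.0077, broccoli $0.0150, avocado $0.1062.
Take 2 servings of bell pepper: +322.0 mg vitamin C for $1.90 (total $1.90, still need 145.0 mg).
Take 3 servings of sweet potato: +117.0 mg vitamin C for $0.90 (total $2.80, still need 28.0 mg).
Take 0.35 servings of broccoli: +28.0 mg vitamin C for $0.42 (total $3.22, still need 0.0 mg).
Greedy by cheapest-per-mg is optimal for a single linear constraint, so the minimum cost is $3.22.

$3.22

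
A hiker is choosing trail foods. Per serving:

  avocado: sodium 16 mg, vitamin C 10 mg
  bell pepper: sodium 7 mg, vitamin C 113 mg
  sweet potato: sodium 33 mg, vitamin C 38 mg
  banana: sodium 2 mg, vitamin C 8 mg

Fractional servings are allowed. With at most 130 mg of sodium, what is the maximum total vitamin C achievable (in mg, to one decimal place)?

2098.6 mg

Vitamin C per mg sodium: bell pepper 16.14, banana 4, sweet potato 1.152, avocado 0.625.
With no serving limits, spend the whole sodium allowance on bell pepper: 130 mg / 7 mg × 113 mg = 2098.6 mg.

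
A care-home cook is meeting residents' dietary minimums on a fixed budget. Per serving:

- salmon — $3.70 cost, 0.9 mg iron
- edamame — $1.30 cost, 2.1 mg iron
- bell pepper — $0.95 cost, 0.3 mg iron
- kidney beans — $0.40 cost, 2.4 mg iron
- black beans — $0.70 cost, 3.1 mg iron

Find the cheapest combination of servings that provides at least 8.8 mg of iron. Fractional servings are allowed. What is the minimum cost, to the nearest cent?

$1.47

Cost per mg of iron: kidney beans $0.1667, black beans $0.2258, edamame $0.6190, bell pepper $3.1667, salmon $4.1111.
With no serving limits, use only kidney beans: 8.8 mg / 2.4 mg = 3.667 servings × $0.40 = $1.47.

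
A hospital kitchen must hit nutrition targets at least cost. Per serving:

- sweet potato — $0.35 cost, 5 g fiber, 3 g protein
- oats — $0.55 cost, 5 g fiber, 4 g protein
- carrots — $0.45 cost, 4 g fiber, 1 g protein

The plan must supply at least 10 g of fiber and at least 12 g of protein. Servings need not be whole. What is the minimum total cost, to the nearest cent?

$1.40

Check every corner: each single food scaled to meet both minima, and each pair solved so both constraints bind.
sweet potato only: max(10/5, 12/3) = 4 servings → $1.40.
oats only: max(10/5, 12/4) = 3 servings → $1.65.
carrots only: max(10/4, 12/1) = 12 servings → $5.40.
sweet potato + oats with both targets exact would need a negative amount; discard.
sweet potato + carrots: the both-tight solution has a negative serving — not a feasible corner.
oats + carrots with both targets exact would need a negative amount; discard.
The minimum over all feasible corners is $1.40.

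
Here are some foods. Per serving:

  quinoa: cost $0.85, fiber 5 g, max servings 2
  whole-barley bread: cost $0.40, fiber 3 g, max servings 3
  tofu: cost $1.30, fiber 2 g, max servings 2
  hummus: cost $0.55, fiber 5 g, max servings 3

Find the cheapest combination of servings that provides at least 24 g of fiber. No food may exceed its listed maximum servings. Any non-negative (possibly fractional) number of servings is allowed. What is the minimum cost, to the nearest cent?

$2.85

Cost per g of fiber: hummus $0.1100, whole-barley bread $0.1333, quinoa $0.1700, tofu $0.6500.
Take 3 servings of hummus: +15.0 g fiber for $1.65 (total $1.65, still need 9.0 g).
Take 3 servings of whole-barley bread: +9.0 g fiber for $1.20 (total $2.85, still need 0.0 g).
Filling from the cheapest source first is optimal under one linear minimum: $2.85.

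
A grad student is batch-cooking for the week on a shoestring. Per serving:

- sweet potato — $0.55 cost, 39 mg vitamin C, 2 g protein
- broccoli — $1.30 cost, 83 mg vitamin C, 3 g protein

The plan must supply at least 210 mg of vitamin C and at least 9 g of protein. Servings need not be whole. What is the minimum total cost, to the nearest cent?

With two linear requirements the optimum uses one or two foods; enumerate the corners.
sweet potato only: max(210/39, 9/2) = 5.385 servings → $2.96.
broccoli only: max(210/83, 9/3) = 3 servings → $3.90.
sweet potato + broccoli with both tight: 2.388 servings and 1.408 servings → $3.14.
Cheapest feasible corner: $2.96.

$2.96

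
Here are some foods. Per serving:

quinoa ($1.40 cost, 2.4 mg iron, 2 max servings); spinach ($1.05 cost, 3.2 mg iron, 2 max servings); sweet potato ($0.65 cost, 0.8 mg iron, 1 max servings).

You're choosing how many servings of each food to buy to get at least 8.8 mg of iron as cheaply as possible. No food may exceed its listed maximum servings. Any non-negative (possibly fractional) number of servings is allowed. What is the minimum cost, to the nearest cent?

Cost per mg of iron: spinach $0.3281, quinoa $0.5833, sweet potato $0.8125.
Take 2 servings of spinach: +6.4 mg iron for $2.10 (total $2.10, still need 2.4 mg).
Take 1 serving of quinoa: +2.4 mg iron for $1.40 (total $3.50, still need 0.0 mg).
Filling from the cheapest source first is optimal under one linear minimum: $3.50.

$3.50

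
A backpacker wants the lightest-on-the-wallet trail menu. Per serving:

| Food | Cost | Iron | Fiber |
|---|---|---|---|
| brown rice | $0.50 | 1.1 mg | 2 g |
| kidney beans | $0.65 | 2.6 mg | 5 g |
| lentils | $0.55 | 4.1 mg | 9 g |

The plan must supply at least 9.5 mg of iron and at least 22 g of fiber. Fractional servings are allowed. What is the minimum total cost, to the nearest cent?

$1.34

brown rice only: max(9.5/1.1, 22/2) = 11 servings → $5.50.
kidney beans only: max(9.5/2.6, 22/5) = 4.4 servings → $2.86.
lentils only: max(9.5/4.1, 22/9) = 2.444 servings → $1.34.
brown rice + kidney beans: intersection lies outside the first quadrant.
brown rice + lentils with both targets exact would need a negative amount; discard.
kidney beans + lentils: intersection lies outside the first quadrant.
The minimum over all feasible corners is $1.34.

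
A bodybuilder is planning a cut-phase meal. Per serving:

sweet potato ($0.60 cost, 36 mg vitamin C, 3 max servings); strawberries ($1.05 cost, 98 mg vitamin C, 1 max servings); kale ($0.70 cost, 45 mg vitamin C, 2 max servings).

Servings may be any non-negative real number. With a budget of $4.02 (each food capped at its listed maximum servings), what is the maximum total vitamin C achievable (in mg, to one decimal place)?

282.2 mg

Vitamin C per dollar: strawberries 93.33, kale 64.29, sweet potato 60.
Take 1 serving of strawberries: spends $1.05, +98.0 mg vitamin C (running total 98.0 mg).
Take 2 servings of kale: spends $1.40, +90.0 mg vitamin C (running total 188.0 mg).
Take 2.617 servings of sweet potato: spends $1.57, +94.2 mg vitamin C (running total 282.2 mg).
Filling greedily by vitamin C-per-dollar is optimal for one linear limit, giving 282.2 mg.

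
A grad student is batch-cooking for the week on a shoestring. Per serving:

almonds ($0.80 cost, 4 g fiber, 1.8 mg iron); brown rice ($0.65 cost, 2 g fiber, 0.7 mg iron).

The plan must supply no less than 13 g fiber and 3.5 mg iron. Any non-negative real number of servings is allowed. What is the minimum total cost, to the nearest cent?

With two linear requirements the optimum uses one or two foods; enumerate the corners.
almonds only: max(13/4, 3.5/1.8) = 3.25 servings → $2.60.
brown rice only: max(13/2, 3.5/0.7) = 6.5 servings → $4.22.
almonds + brown rice with both targets exact would need a negative amount; discard.
Cheapest feasible corner: $2.60.

$2.60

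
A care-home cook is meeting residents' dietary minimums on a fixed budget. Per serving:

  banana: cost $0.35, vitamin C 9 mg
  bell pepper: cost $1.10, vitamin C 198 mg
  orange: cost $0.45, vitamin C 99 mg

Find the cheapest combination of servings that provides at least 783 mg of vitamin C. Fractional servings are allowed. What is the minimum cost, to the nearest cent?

$3.56

Cost per mg of vitamin C: orange $0.0045, bell pepper $0.0056, banana $0.0389.
With no serving limits, use only orange: 783 mg / 99 mg = 7.909 servings × $0.45 = $3.56.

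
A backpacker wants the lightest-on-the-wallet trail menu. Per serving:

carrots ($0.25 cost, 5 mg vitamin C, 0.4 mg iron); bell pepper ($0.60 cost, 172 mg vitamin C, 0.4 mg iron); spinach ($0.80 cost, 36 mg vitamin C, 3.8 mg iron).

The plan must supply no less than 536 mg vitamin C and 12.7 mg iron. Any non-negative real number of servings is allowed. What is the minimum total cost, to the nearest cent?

$3.95

For a min-cost LP with two ≥-constraints, a basic feasible solution has at most two positive variables.
carrots only: max(536/5, 12.7/0.4) = 107.2 servings → $26.80.
bell pepper only: max(536/172, 12.7/0.4) = 31.75 servings → $19.05.
spinach only: max(536/36, 12.7/3.8) = 14.89 servings → $11.91.
carrots + bell pepper with both tight: 29.49 servings and 2.259 servings → $8.73.
carrots + spinach: the both-tight solution has a negative serving — not a feasible corner.
bell pepper + spinach with both tight: 2.471 servings and 3.082 servings → $3.95.
Cheapest feasible corner: $3.95.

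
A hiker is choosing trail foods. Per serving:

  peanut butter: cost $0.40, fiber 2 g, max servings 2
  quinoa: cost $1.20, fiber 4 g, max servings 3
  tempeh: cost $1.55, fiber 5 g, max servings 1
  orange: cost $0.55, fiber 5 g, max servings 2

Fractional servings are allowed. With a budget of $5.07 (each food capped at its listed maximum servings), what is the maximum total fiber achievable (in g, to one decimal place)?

Fiber per dollar: orange 9.091, peanut butter 5, quinoa 3.333, tempeh 3.226.
Take 2 servings of orange: spends $1.10, +10.0 g fiber (running total 10.0 g).
Take 2 servings of peanut butter: spends $0.80, +4.0 g fiber (running total 14.0 g).
Take 2.642 servings of quinoa: spends $3.17, +10.6 g fiber (running total 24.6 g).
Filling greedily by fiber-per-dollar is optimal for one linear limit, giving 24.6 g.

24.6 g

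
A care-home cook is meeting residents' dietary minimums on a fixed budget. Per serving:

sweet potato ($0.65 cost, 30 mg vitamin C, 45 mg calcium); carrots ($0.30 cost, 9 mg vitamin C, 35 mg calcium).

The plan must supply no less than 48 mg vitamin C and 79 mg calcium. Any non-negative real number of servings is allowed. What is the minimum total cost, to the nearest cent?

For a min-cost LP with two ≥-constraints, a basic feasible solution has at most two positive variables.
sweet potato only: max(48/30, 79/45) = 1.756 servings → $1.14.
carrots only: max(48/9, 79/35) = 5.333 servings → $1.60.
sweet potato + carrots with both tight: 1.502 servings and 0.3256 servings → $1.07.
The minimum over all feasible corners is $1.07.

$1.07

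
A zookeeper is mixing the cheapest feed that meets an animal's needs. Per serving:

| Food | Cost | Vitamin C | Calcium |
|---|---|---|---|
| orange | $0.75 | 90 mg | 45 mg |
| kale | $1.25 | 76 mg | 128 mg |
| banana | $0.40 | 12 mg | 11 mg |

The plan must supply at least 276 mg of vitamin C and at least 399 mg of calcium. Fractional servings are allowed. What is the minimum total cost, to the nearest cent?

orange only: max(276/90, 399/45) = 8.867 servings → $6.65.
kale only: max(276/76, 399/128) = 3.632 servings → $4.54.
banana only: max(276/12, 399/11) = 36.27 servings → $14.51.
orange + kale with both tight: 0.6178 servings and 2.9 servings → $4.09.
orange + banana with both targets exact would need a negative amount; discard.
kale + banana with both tight: 2.503 servings and 7.149 servings → $5.99.
So the least-cost plan costs $4.09.

$4.09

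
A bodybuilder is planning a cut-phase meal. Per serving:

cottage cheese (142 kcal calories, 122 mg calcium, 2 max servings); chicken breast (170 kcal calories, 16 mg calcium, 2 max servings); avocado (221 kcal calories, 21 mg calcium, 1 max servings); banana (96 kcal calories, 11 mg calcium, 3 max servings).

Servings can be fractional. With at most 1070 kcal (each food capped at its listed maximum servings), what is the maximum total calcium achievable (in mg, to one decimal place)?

Calcium per kcal: cottage cheese 0.8592, banana 0.1146, avocado 0.09502, chicken breast 0.09412.
Take 2 servings of cottage cheese: uses 284 kcal, +244.0 mg calcium (running total 244.0 mg).
Take 3 servings of banana: uses 288 kcal, +33.0 mg calcium (running total 277.0 mg).
Take 1 serving of avocado: uses 221 kcal, +21.0 mg calcium (running total 298.0 mg).
Take 1.629 servings of chicken breast: uses 277 kcal, +26.1 mg calcium (running total 324.1 mg).
Filling greedily by calcium-per-kcal is optimal for one linear limit, giving 324.1 mg.

324.1 mg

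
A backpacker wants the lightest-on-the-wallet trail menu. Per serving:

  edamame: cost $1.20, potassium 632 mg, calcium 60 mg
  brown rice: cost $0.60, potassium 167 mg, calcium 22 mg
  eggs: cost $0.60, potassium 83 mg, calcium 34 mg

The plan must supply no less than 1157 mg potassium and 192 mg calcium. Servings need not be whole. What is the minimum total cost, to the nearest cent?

With two linear requirements the optimum uses one or two foods; enumerate the corners.
edamame only: max(1157/632, 192/60) = 3.2 servings → $3.84.
brown rice only: max(1157/167, 192/22) = 8.727 servings → $5.24.
eggs only: max(1157/83, 192/34) = 13.94 servings → $8.36.
edamame + brown rice: intersection lies outside the first quadrant.
edamame + eggs with both tight: 1.418 servings and 3.145 servings → $3.59.
brown rice + eggs with both tight: 6.075 servings and 1.716 servings → $4.67.
So the least-cost plan costs $3.59.

$3.59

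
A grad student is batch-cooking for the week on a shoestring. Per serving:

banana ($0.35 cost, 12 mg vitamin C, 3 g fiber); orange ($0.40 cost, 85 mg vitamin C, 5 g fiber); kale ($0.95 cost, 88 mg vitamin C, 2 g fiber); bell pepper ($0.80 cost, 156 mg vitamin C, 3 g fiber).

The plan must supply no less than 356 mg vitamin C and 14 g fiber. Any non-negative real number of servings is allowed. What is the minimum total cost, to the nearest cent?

For a min-cost LP with two ≥-constraints, a basic feasible solution has at most two positive variables.
banana only: max(356/12, 14/3) = 29.67 servings → $10.38.
orange only: max(356/85, 14/5) = 4.188 servings → $1.68.
kale only: max(356/88, 14/2) = 7 servings → $6.65.
bell pepper only: max(356/156, 14/3) = 4.667 servings → $3.73.
banana + orange: the both-tight solution has a negative serving — not a feasible corner.
banana + kale with both tight: 2.167 servings and 3.75 servings → $4.32.
banana + bell pepper with both tight: 2.583 servings and 2.083 servings → $2.57.
orange + kale with both tight: 1.926 servings and 2.185 servings → $2.85.
orange + bell pepper with both tight: 2.126 servings and 1.124 servings → $1.75.
kale + bell pepper with both targets exact would need a negative amount; discard.
The minimum over all feasible corners is $1.68.

$1.68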